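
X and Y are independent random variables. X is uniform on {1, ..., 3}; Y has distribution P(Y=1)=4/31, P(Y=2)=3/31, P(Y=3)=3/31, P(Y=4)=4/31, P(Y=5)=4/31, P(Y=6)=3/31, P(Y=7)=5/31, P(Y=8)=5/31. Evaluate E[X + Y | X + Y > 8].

68/7

P(X + Y > 8) = 28/93.
Summing (X+Y)·P(x,y) over outcomes with X + Y > 8 gives 272/93.
E[X + Y | X + Y > 8] = (272/93) / (28/93) = 68/7.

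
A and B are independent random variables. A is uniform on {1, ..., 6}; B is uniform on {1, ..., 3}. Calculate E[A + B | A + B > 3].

P(A + B > 3) = 5/6.
Summing (A+B)·P(x,y) over outcomes with A + B > 3 gives 91/18.
E[A + B | A + B > 3] = (91/18) / (5/6) = 91/15.

91/15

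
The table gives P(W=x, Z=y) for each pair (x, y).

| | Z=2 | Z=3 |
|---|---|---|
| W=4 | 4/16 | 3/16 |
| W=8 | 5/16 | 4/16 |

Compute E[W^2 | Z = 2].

128/3

P(Z = 2) = 9/16.
Σ W^2·P over the event = 16·(4/16) + 64·(5/16) = 24.
E[W^2 | Z = 2] = (24) / (9/16) = 128/3.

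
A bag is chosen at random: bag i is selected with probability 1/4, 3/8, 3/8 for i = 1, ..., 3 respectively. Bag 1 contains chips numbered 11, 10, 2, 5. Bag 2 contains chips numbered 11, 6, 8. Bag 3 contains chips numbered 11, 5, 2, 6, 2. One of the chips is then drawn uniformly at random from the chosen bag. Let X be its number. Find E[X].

273/40

E[X | bag 1] = (11+10+2+5)/4 = 7.
E[X | bag 2] = (11+6+8)/3 = 25/3.
E[X | bag 3] = (11+5+2+6+2)/5 = 26/5.
By the law of total expectation,
E[X] = (1/4)·(7) + (3/8)·(25/3) + (3/8)·(26/5) = 273/40.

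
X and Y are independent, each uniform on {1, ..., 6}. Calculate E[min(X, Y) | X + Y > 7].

P(X + Y > 7) = 5/12.
Summing min(X,Y)·P(x,y) over outcomes with X + Y > 7 gives 19/12.
E[min(X, Y) | X + Y > 7] = (19/12) / (5/12) = 19/5.

19/5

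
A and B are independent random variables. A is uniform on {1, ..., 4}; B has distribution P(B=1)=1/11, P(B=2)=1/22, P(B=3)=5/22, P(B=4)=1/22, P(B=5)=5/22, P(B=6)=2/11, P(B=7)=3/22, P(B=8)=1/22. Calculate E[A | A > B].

45/13

P(A > B) = 13/88.
Summing A·P(x,y) over outcomes with A > B gives 45/88.
E[A | A > B] = (45/88) / (13/88) = 45/13.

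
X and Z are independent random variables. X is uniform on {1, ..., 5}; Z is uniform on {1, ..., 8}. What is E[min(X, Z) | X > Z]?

Outcomes with X > Z: (2,1), (3,1), (3,2), (4,1), (4,2), (4,3), (5,1), (5,2), (5,3), (5,4), each with probability 1/40.
E[min(X, Z) | X > Z] = (1 + 1 + 2 + 1 + 2 + 3 + 1 + 2 + 3 + 4) / 10 = 2.

2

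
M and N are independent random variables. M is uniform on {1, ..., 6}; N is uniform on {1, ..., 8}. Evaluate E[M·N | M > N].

P(M > N) = 5/16.
Summing MN·P(x,y) over outcomes with M > N gives 175/48.
E[M·N | M > N] = (175/48) / (5/16) = 35/3.

35/3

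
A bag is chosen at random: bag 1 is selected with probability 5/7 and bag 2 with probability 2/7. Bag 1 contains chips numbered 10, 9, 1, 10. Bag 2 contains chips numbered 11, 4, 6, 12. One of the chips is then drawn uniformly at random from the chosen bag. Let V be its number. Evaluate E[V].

E[V | bag 1] = (10+9+1+10)/4 = 15/2.
E[V | bag 2] = (11+4+6+12)/4 = 33/4.
E[V] = (5/7)·(15/2) + (2/7)·(33/4) = 54/7.

54/7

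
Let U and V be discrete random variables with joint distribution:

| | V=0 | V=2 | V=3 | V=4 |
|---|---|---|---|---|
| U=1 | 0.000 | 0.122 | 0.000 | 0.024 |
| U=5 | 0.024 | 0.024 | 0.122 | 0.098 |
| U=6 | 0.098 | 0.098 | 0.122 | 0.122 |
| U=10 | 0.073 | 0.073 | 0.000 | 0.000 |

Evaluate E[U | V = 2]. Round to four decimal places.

4.9211

P(V = 2) = 0.317.
Σ U·P over the event = 1·(0.122) + 5·(0.024) + 6·(0.098) + 10·(0.073) = 1.560.
E[U | V = 2] = (1.560) / (0.317) = 4.9211.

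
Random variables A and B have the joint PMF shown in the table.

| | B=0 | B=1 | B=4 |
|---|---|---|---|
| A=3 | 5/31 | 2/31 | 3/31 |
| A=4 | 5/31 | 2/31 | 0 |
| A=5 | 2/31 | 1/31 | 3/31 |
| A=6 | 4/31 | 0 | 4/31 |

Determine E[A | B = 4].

24/5

P(B = 4) = 10/31.
Summing A·P(A=x,B=y) over the conditioning event gives 48/31.
E[A | B = 4] = (48/31) / (10/31) = 24/5.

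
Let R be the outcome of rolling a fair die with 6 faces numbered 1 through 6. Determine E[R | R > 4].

Given R > 4, R is equally likely to be any of {5, 6}.
E[R | R > 4] = (5 + 6) / 2 = 11/2.

11/2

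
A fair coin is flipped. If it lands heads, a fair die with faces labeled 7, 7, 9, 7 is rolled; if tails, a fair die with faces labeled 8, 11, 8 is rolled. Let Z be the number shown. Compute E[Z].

E[Z | heads] = (7+7+9+7)/4 = 15/2.
E[Z | tails] = (8+11+8)/3 = 9.
E[Z] = (1/2)·(15/2) + (1/2)·(9) = 33/4.

33/4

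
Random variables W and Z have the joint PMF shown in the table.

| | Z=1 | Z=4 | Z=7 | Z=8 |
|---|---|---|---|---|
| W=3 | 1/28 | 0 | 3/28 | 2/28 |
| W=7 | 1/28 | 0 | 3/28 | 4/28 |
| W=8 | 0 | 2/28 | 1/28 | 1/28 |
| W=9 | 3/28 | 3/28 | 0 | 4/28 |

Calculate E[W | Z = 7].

38/7

P(Z = 7) = 1/4.
Σ W·P over the event = 3·(3/28) + 7·(3/28) + 8·(1/28) = 19/14.
E[W | Z = 7] = (19/14) / (1/4) = 38/7.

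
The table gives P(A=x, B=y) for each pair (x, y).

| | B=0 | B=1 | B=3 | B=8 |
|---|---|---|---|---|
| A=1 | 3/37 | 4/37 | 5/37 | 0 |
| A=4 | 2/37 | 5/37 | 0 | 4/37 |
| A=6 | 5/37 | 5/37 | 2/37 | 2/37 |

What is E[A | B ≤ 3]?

112/31

P(B ≤ 3) = 31/37.
Σ A·P over the event = 1·(3/37) + 1·(4/37) + 1·(5/37) + 4·(2/37) + 4·(5/37) + 6·(5/37) + 6·(5/37) + 6·(2/37) = 112/37.
E[A | B ≤ 3] = (112/37) / (31/37) = 112/31.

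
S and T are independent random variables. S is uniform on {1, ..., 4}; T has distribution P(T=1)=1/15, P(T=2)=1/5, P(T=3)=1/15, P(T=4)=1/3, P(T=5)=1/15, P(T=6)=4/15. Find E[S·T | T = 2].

P(T = 2) = 1/5.
Summing ST·P(x,y) over outcomes with T = 2 gives 1.
E[S·T | T = 2] = (1) / (1/5) = 5.

5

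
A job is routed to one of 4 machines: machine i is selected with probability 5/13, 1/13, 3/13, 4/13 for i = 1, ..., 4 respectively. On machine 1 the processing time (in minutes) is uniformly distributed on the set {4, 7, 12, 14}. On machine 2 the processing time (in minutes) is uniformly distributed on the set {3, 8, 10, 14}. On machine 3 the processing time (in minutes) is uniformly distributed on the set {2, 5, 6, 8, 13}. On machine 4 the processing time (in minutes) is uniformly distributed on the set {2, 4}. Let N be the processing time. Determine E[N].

437/65

E[N | machine 1] = (4+7+12+14)/4 = 37/4.
E[N | machine 2] = (3+8+10+14)/4 = 35/4.
E[N | machine 3] = (2+5+6+8+13)/5 = 34/5.
E[N | machine 4] = (2+4)/2 = 3.
E[N] = (5/13)·(37/4) + (1/13)·(35/4) + (3/13)·(34/5) + (4/13)·(3) = 437/65.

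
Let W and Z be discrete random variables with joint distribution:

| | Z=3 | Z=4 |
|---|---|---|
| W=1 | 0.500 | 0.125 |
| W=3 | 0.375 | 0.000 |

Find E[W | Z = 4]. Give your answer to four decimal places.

P(Z = 4) = 0.125.
Summing W·P(W=x,Z=y) over the conditioning event gives 0.125.
E[W | Z = 4] = (0.125) / (0.125) = 1.0000.

1.0000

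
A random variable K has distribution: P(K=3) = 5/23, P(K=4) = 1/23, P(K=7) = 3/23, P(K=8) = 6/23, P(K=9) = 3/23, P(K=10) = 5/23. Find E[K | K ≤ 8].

88/15

P(K ≤ 8) = 15/23.
Σ over the event: 3·5/23 + 4·1/23 + 7·3/23 + 8·6/23 = 88/23.
E[K | K ≤ 8] = (88/23) / (15/23) = 88/15.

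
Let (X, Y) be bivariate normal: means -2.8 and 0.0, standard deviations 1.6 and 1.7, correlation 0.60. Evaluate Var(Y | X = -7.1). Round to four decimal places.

1.8496

The conditional variance in a bivariate normal is σ_Y²(1 − ρ²), independent of x.
Var(Y | X=-7.1) = (1.7)²·(1 − (0.60)²) = 2.89·0.64 = 1.8496.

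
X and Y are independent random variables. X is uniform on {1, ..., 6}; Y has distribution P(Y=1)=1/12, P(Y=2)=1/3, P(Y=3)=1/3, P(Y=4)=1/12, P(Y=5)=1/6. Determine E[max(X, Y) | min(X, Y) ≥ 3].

19/4

P(min(X, Y) ≥ 3) = 7/18.
Summing max(X,Y)·P(x,y) over outcomes with min(X, Y) ≥ 3 gives 133/72.
E[max(X, Y) | min(X, Y) ≥ 3] = (133/72) / (7/18) = 19/4.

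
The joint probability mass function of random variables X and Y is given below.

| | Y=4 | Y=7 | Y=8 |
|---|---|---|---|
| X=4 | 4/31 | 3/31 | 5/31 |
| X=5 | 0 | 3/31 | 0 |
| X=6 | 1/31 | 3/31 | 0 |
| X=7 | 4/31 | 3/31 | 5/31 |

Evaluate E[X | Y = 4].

P(Y = 4) = 9/31.
Σ X·P over the event = 4·(4/31) + 6·(1/31) + 7·(4/31) = 50/31.
E[X | Y = 4] = (50/31) / (9/31) = 50/9.

50/9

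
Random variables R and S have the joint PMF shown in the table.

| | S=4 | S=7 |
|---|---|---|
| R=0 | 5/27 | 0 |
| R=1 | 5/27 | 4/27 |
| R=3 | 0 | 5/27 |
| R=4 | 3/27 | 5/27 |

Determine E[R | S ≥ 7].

39/14

P(S ≥ 7) = 14/27.
Σ R·P over the event = 1·(4/27) + 3·(5/27) + 4·(5/27) = 13/9.
E[R | S ≥ 7] = (13/9) / (14/27) = 39/14.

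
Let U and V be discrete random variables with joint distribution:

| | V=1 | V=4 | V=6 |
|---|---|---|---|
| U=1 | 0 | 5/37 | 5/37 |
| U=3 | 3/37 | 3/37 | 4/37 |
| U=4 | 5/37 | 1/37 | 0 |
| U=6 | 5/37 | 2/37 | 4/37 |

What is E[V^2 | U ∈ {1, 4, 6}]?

P(U ∈ {1, 4, 6}) = 27/37.
Σ V^2·P over the event = 16·(5/37) + 36·(5/37) + 1·(5/37) + 16·(1/37) + 1·(5/37) + 16·(2/37) + 36·(4/37) = 462/37.
E[V^2 | U ∈ {1, 4, 6}] = (462/37) / (27/37) = 154/9.

154/9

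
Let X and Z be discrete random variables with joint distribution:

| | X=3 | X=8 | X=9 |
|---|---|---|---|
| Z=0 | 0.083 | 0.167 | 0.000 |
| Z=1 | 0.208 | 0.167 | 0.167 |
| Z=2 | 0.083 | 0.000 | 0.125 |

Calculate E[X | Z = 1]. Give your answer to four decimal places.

P(Z = 1) = 0.542.
Σ X·P over the event = 3·(0.208) + 8·(0.167) + 9·(0.167) = 3.463.
E[X | Z = 1] = (3.463) / (0.542) = 6.3893.

6.3893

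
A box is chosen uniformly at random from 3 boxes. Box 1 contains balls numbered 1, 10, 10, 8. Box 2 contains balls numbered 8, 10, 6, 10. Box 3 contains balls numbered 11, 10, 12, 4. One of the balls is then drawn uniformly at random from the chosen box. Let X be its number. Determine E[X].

25/3

E[X | box 1] = (1+10+10+8)/4 = 29/4.
E[X | box 2] = (8+10+6+10)/4 = 17/2.
E[X | box 3] = (11+10+12+4)/4 = 37/4.
By the law of total expectation,
E[X] = (1/3)·(29/4) + (1/3)·(17/2) + (1/3)·(37/4) = 25/3.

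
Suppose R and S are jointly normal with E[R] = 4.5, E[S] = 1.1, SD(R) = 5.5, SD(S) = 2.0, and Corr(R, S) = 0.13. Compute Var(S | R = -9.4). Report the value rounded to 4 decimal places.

The conditional variance in a bivariate normal is σ_S²(1 − ρ²), independent of x.
Var(S | R=-9.4) = (2.0)²·(1 − (0.13)²) = 4·0.9831 = 3.9324.

3.9324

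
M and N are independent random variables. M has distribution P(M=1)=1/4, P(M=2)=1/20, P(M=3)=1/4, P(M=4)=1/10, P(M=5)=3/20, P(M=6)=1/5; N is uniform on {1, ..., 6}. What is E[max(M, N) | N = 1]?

69/20

P(N = 1) = 1/6.
Summing max(M,N)·P(x,y) over outcomes with N = 1 gives 23/40.
E[max(M, N) | N = 1] = (23/40) / (1/6) = 69/20.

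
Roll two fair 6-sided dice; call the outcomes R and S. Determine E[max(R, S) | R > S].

14/3

P(R > S) = 5/12.
Summing max(R,S)·P(x,y) over outcomes with R > S gives 35/18.
E[max(R, S) | R > S] = (35/18) / (5/12) = 14/3.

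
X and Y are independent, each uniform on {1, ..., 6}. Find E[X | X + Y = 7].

P(X + Y = 7) = 1/6.
Summing X·P(x,y) over outcomes with X + Y = 7 gives 7/12.
E[X | X + Y = 7] = (7/12) / (1/6) = 7/2.

7/2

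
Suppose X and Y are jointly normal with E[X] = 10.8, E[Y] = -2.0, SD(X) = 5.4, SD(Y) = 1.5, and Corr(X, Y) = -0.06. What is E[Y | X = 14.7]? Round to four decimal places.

E[Y | X=x] = μ_Y + ρ(σ_Y/σ_X)(x − μ_X) for jointly normal variables.
E[Y | X=14.7] = -2.0 + (-0.06)·(1.5/5.4)·(14.7 − (10.8)) = -2.0 + (-0.016667)·(3.9) = -2.0650.

-2.0650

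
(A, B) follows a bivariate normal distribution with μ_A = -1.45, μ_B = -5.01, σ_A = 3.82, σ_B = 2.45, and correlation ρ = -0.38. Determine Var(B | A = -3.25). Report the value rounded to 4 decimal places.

Var(B | A=x) = (1 − ρ²)·σ_B².
Var(B | A=-3.25) = (2.45)²·(1 − (-0.38)²) = 6.0025·0.8556 = 5.1357.

5.1357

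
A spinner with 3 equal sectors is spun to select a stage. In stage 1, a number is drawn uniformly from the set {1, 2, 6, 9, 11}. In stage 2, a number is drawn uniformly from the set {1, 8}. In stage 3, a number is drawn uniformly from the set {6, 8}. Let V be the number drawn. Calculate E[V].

E[V | stage 1] = (1+2+6+9+11)/5 = 29/5.
E[V | stage 2] = (1+8)/2 = 9/2.
E[V | stage 3] = (6+8)/2 = 7.
By the law of total expectation,
E[V] = (1/3)·(29/5) + (1/3)·(9/2) + (1/3)·(7) = 173/30.

173/30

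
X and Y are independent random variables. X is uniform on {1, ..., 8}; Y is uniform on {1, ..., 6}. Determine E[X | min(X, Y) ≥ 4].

6

P(min(X, Y) ≥ 4) = 5/16.
Summing X·P(x,y) over outcomes with min(X, Y) ≥ 4 gives 15/8.
E[X | min(X, Y) ≥ 4] = (15/8) / (5/16) = 6.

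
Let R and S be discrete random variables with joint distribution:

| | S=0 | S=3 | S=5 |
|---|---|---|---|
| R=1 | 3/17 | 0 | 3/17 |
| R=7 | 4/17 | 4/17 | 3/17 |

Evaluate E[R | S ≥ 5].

P(S ≥ 5) = 6/17.
Summing R·P(R=x,S=y) over the conditioning event gives 24/17.
E[R | S ≥ 5] = (24/17) / (6/17) = 4.

4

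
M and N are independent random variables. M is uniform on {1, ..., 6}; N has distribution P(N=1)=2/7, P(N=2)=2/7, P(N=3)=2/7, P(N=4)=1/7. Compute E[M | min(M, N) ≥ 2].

P(min(M, N) ≥ 2) = 25/42.
Summing M·P(x,y) over outcomes with min(M, N) ≥ 2 gives 50/21.
E[M | min(M, N) ≥ 2] = (50/21) / (25/42) = 4.

4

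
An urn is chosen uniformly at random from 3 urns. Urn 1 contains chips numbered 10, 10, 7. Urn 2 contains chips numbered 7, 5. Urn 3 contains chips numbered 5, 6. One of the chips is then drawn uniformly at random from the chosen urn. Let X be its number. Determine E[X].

41/6

E[X | urn 1] = (10+10+7)/3 = 9.
E[X | urn 2] = (7+5)/2 = 6.
E[X | urn 3] = (5+6)/2 = 11/2.
E[X] = (1/3)·(9) + (1/3)·(6) + (1/3)·(11/2) = 41/6.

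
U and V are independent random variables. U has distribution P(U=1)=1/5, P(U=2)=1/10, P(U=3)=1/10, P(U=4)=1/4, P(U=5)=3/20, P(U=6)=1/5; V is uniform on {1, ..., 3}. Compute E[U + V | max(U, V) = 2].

13/4

P(max(U, V) = 2) = 2/15.
Summing (U+V)·P(x,y) over outcomes with max(U, V) = 2 gives 13/30.
E[U + V | max(U, V) = 2] = (13/30) / (2/15) = 13/4.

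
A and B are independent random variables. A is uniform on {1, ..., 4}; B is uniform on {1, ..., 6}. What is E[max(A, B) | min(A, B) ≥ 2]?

P(min(A, B) ≥ 2) = 5/8.
Summing max(A,B)·P(x,y) over outcomes with min(A, B) ≥ 2 gives 8/3.
E[max(A, B) | min(A, B) ≥ 2] = (8/3) / (5/8) = 64/15.

64/15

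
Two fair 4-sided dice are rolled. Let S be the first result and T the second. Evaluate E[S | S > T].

Outcomes with S > T: (2,1), (3,1), (3,2), (4,1), (4,2), (4,3), each with probability 1/16.
E[S | S > T] = (2 + 3 + 3 + 4 + 4 + 4) / 6 = 10/3.

10/3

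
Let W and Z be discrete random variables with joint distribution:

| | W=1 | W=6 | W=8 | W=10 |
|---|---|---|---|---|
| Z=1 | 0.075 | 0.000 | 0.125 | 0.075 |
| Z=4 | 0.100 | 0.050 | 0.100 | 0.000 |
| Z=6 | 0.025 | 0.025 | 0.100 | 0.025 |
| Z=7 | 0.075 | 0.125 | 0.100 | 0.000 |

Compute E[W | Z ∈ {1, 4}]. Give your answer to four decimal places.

P(Z ∈ {1, 4}) = 0.525.
Σ W·P over the event = 1·(0.075) + 1·(0.100) + 6·(0.050) + 8·(0.125) + 8·(0.100) + 10·(0.075) = 3.025.
E[W | Z ∈ {1, 4}] = (3.025) / (0.525) = 5.7619.

5.7619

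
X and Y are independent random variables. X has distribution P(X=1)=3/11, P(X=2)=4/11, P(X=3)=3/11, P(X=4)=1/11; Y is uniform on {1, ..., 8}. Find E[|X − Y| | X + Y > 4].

223/68

P(X + Y > 4) = 17/22.
Summing |X−Y|·P(x,y) over outcomes with X + Y > 4 gives 223/88.
E[|X − Y| | X + Y > 4] = (223/88) / (17/22) = 223/68.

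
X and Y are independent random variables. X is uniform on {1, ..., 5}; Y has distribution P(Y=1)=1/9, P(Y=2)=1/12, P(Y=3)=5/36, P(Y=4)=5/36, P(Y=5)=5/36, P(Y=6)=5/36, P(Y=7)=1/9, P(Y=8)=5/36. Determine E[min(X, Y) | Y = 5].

3

P(Y = 5) = 5/36.
Summing min(X,Y)·P(x,y) over outcomes with Y = 5 gives 5/12.
E[min(X, Y) | Y = 5] = (5/12) / (5/36) = 3.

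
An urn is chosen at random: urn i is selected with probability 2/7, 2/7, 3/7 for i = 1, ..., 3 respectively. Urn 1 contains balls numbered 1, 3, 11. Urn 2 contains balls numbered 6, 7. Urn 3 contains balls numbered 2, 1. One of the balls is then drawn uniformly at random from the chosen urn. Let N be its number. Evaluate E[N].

E[N | urn 1] = (1+3+11)/3 = 5.
E[N | urn 2] = (6+7)/2 = 13/2.
E[N | urn 3] = (2+1)/2 = 3/2.
By the law of total expectation,
E[N] = (2/7)·(5) + (2/7)·(13/2) + (3/7)·(3/2) = 55/14.

55/14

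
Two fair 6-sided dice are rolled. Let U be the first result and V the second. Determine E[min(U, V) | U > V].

P(U > V) = 5/12.
Summing min(U,V)·P(x,y) over outcomes with U > V gives 35/36.
E[min(U, V) | U > V] = (35/36) / (5/12) = 7/3.

7/3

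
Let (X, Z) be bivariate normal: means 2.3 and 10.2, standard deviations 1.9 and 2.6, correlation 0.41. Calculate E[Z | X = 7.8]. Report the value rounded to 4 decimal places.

13.2858

For a bivariate normal, E[Z | X=x] = μ_Z + ρ·(σ_Z/σ_X)·(x − μ_X).
E[Z | X=7.8] = 10.2 + (0.41)·(2.6/1.9)·(7.8 − (2.3)) = 10.2 + (0.56105)·(5.5) = 13.2858.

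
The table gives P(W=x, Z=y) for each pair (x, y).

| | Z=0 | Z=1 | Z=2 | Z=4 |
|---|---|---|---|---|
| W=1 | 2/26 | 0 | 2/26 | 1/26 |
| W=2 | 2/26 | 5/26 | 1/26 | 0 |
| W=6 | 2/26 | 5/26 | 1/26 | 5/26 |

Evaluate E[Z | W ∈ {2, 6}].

P(W ∈ {2, 6}) = 21/26.
Summing Z·P(W=x,Z=y) over the conditioning event gives 17/13.
E[Z | W ∈ {2, 6}] = (17/13) / (21/26) = 34/21.

34/21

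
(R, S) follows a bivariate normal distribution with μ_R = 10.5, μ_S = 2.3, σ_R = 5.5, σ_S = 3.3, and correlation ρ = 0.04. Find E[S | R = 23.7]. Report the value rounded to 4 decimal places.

The regression of S on R has slope ρ·σ_S/σ_R and passes through (μ_R, μ_S).
E[S | R=23.7] = 2.3 + (0.04)·(3.3/5.5)·(23.7 − (10.5)) = 2.3 + (0.024)·(13.2) = 2.6168.

2.6168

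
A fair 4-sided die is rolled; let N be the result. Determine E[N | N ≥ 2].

3

Given N ≥ 2, N is equally likely to be any of {2, 3, 4}.
E[N | N ≥ 2] = (2 + 3 + 4) / 3 = 3.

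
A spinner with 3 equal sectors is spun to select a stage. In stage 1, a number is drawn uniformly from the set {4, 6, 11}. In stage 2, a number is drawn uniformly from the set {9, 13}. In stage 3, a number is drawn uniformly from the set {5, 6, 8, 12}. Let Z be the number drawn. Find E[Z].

E[Z | stage 1] = (4+6+11)/3 = 7.
E[Z | stage 2] = (9+13)/2 = 11.
E[Z | stage 3] = (5+6+8+12)/4 = 31/4.
E[Z] = (1/3)·(7) + (1/3)·(11) + (1/3)·(31/4) = 103/12.

103/12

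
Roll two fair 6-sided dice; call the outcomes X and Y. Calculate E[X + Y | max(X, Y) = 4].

44/7

Outcomes with max(X, Y) = 4: (1,4), (2,4), (3,4), (4,1), (4,2), (4,3), (4,4), each with probability 1/36.
E[X + Y | max(X, Y) = 4] = (5 + 6 + 7 + 5 + 6 + 7 + 8) / 7 = 44/7.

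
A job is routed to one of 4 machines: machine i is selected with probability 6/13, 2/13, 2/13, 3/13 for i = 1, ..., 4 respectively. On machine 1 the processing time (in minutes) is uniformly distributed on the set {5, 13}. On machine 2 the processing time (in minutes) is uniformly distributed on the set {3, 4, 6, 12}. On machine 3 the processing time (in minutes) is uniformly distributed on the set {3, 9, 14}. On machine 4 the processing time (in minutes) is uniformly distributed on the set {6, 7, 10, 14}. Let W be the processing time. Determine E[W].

E[W | machine 1] = (5+13)/2 = 9.
E[W | machine 2] = (3+4+6+12)/4 = 25/4.
E[W | machine 3] = (3+9+14)/3 = 26/3.
E[W | machine 4] = (6+7+10+14)/4 = 37/4.
E[W] = (6/13)·(9) + (2/13)·(25/4) + (2/13)·(26/3) + (3/13)·(37/4) = 103/12.

103/12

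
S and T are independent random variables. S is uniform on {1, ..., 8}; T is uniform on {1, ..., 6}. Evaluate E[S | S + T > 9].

P(S + T > 9) = 5/16.
Summing S·P(x,y) over outcomes with S + T > 9 gives 25/12.
E[S | S + T > 9] = (25/12) / (5/16) = 20/3.

20/3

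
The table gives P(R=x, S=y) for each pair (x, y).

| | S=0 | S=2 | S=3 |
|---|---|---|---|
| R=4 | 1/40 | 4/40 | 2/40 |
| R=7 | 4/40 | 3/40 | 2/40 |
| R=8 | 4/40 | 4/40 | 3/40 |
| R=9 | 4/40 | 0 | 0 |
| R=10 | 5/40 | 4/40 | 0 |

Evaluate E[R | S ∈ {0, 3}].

196/25

P(S ∈ {0, 3}) = 5/8.
Σ R·P over the event = 4·(1/40) + 4·(2/40) + 7·(4/40) + 7·(2/40) + 8·(4/40) + 8·(3/40) + 9·(4/40) + 10·(5/40) = 49/10.
E[R | S ∈ {0, 3}] = (49/10) / (5/8) = 196/25.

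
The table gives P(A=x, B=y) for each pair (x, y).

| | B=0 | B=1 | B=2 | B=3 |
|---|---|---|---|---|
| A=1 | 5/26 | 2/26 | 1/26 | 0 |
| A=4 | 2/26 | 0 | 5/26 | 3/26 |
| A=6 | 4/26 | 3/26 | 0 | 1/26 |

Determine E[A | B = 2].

7/2

P(B = 2) = 3/13.
Σ A·P over the event = 1·(1/26) + 4·(5/26) = 21/26.
E[A | B = 2] = (21/26) / (3/13) = 7/2.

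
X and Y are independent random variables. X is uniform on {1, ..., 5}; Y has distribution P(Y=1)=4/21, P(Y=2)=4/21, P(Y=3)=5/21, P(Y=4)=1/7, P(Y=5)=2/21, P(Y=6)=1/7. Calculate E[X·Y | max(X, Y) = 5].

P(max(X, Y) = 5) = 26/105.
Summing XY·P(x,y) over outcomes with max(X, Y) = 5 gives 23/7.
E[X·Y | max(X, Y) = 5] = (23/7) / (26/105) = 345/26.

345/26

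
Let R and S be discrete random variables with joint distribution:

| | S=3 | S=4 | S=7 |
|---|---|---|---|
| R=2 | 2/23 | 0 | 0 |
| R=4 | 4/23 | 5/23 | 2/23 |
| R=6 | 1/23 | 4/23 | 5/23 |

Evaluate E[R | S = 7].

P(S = 7) = 7/23.
Σ R·P over the event = 4·(2/23) + 6·(5/23) = 38/23.
E[R | S = 7] = (38/23) / (7/23) = 38/7.

38/7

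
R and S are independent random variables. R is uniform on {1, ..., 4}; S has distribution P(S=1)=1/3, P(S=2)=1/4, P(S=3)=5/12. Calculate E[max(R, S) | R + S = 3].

P(R + S = 3) = 7/48.
Summing max(R,S)·P(x,y) over outcomes with R + S = 3 gives 7/24.
E[max(R, S) | R + S = 3] = (7/24) / (7/48) = 2.

2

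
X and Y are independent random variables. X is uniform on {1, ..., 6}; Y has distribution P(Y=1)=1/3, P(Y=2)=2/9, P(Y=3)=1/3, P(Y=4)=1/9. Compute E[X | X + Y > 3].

89/23

P(X + Y > 3) = 23/27.
Summing X·P(x,y) over outcomes with X + Y > 3 gives 89/27.
E[X | X + Y > 3] = (89/27) / (23/27) = 89/23.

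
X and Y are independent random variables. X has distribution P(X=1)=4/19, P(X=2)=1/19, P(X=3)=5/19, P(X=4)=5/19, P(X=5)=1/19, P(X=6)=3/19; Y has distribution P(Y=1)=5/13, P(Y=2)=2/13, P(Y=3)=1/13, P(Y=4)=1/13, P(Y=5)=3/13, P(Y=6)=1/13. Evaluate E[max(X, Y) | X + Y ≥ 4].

P(X + Y ≥ 4) = 214/247.
Summing max(X,Y)·P(x,y) over outcomes with X + Y ≥ 4 gives 974/247.
E[max(X, Y) | X + Y ≥ 4] = (974/247) / (214/247) = 487/107.

487/107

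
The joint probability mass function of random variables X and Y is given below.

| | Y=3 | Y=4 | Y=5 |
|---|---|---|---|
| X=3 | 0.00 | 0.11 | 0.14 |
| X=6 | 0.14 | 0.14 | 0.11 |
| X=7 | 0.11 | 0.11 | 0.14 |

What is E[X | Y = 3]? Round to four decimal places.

6.4400

P(Y = 3) = 0.25.
Σ X·P over the event = 6·(0.14) + 7·(0.11) = 1.61.
E[X | Y = 3] = (1.61) / (0.25) = 6.4400.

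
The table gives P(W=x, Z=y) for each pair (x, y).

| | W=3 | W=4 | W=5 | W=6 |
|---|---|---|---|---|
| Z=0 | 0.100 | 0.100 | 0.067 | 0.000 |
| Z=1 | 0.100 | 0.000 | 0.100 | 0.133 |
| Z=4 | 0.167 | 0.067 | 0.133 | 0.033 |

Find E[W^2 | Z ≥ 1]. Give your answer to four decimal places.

20.8404

P(Z ≥ 1) = 0.733.
Σ W^2·P over the event = 9·(0.100) + 9·(0.167) + 16·(0.067) + 25·(0.100) + 25·(0.133) + 36·(0.133) + 36·(0.033) = 15.276.
E[W^2 | Z ≥ 1] = (15.276) / (0.733) = 20.8404.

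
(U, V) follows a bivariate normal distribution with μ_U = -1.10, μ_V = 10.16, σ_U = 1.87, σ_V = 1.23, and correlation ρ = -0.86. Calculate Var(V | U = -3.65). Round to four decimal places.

Var(V | U=x) = (1 − ρ²)·σ_V².
Var(V | U=-3.65) = (1.23)²·(1 − (-0.86)²) = 1.5129·0.2604 = 0.3940.

0.3940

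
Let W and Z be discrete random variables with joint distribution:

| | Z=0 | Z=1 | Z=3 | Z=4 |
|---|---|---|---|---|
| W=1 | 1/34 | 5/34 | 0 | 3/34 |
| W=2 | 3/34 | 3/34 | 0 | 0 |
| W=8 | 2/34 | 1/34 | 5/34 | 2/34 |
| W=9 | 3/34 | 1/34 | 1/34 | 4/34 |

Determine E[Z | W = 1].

P(W = 1) = 9/34.
Σ Z·P over the event = 0·(1/34) + 1·(5/34) + 4·(3/34) = 1/2.
E[Z | W = 1] = (1/2) / (9/34) = 17/9.

17/9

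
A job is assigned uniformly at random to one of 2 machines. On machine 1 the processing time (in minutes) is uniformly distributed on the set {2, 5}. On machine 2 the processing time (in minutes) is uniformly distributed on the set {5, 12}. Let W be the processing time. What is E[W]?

6

E[W | machine 1] = (2+5)/2 = 7/2.
E[W | machine 2] = (5+12)/2 = 17/2.
By the law of total expectation,
E[W] = (1/2)·(7/2) + (1/2)·(17/2) = 6.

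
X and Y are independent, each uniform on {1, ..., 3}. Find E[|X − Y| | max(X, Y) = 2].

Outcomes with max(X, Y) = 2: (1,2), (2,1), (2,2), each with probability 1/9.
E[|X − Y| | max(X, Y) = 2] = (1 + 1 + 0) / 3 = 2/3.

2/3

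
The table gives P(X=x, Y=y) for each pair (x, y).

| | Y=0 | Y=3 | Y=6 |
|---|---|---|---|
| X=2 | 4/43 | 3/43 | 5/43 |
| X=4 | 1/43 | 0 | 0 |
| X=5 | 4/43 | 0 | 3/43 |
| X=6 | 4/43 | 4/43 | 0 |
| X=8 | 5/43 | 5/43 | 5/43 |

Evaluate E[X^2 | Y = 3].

P(Y = 3) = 12/43.
Σ X^2·P over the event = 4·(3/43) + 36·(4/43) + 64·(5/43) = 476/43.
E[X^2 | Y = 3] = (476/43) / (12/43) = 119/3.

119/3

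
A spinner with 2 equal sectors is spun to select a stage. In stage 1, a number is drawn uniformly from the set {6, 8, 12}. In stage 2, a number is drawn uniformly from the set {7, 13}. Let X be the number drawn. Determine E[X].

28/3

E[X | stage 1] = (6+8+12)/3 = 26/3.
E[X | stage 2] = (7+13)/2 = 10.
By the law of total expectation,
E[X] = (1/2)·(26/3) + (1/2)·(10) = 28/3.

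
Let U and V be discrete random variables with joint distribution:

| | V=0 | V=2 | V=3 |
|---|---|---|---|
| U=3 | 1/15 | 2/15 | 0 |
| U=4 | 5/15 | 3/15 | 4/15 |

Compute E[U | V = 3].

P(V = 3) = 4/15.
Σ U·P over the event = 4·(4/15) = 16/15.
E[U | V = 3] = (16/15) / (4/15) = 4.

4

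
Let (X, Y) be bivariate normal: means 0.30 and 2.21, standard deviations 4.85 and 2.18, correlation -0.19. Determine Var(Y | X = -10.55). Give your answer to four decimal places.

4.5808

For a bivariate normal, Var(Y | X=x) = σ_Y²(1 − ρ²).
Var(Y | X=-10.55) = (2.18)²·(1 − (-0.19)²) = 4.7524·0.9639 = 4.5808.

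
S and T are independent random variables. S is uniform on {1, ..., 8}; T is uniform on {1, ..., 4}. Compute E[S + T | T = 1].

Outcomes with T = 1: (1,1), (2,1), (3,1), (4,1), (5,1), (6,1), (7,1), (8,1), each with probability 1/32.
E[S + T | T = 1] = (2 + 3 + 4 + 5 + 6 + 7 + 8 + 9) / 8 = 11/2.

11/2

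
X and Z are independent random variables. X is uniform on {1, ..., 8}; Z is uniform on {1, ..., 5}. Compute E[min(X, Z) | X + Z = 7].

11/5

Outcomes with X + Z = 7: (2,5), (3,4), (4,3), (5,2), (6,1), each with probability 1/40.
E[min(X, Z) | X + Z = 7] = (2 + 3 + 3 + 2 + 1) / 5 = 11/5.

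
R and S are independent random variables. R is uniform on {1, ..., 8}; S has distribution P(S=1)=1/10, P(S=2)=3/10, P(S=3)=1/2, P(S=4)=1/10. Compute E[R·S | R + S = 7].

P(R + S = 7) = 1/8.
Summing RS·P(x,y) over outcomes with R + S = 7 gives 27/20.
E[R·S | R + S = 7] = (27/20) / (1/8) = 54/5.

54/5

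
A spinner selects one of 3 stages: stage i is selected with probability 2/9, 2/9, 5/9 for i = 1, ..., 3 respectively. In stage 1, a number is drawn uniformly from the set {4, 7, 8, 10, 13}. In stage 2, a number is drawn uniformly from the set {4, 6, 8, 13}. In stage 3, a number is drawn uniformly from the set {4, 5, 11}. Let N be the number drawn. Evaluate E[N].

E[N | stage 1] = (4+7+8+10+13)/5 = 42/5.
E[N | stage 2] = (4+6+8+13)/4 = 31/4.
E[N | stage 3] = (4+5+11)/3 = 20/3.
By the law of total expectation,
E[N] = (2/9)·(42/5) + (2/9)·(31/4) + (5/9)·(20/3) = 1969/270.

1969/270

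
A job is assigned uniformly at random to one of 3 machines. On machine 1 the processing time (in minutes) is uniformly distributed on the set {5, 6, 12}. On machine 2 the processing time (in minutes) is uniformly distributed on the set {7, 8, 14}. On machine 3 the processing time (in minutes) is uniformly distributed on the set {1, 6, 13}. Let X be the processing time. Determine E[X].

E[X | machine 1] = (5+6+12)/3 = 23/3.
E[X | machine 2] = (7+8+14)/3 = 29/3.
E[X | machine 3] = (1+6+13)/3 = 20/3.
E[X] = (1/3)·(23/3) + (1/3)·(29/3) + (1/3)·(20/3) = 8.

8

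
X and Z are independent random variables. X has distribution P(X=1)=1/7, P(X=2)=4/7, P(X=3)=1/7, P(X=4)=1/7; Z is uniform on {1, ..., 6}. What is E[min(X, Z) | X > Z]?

13/9

P(X > Z) = 3/14.
Summing min(X,Z)·P(x,y) over outcomes with X > Z gives 13/42.
E[min(X, Z) | X > Z] = (13/42) / (3/14) = 13/9.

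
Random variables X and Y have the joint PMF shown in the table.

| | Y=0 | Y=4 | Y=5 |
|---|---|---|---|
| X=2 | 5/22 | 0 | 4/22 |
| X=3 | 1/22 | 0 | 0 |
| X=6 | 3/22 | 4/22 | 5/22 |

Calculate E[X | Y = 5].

38/9

P(Y = 5) = 9/22.
Σ X·P over the event = 2·(4/22) + 6·(5/22) = 19/11.
E[X | Y = 5] = (19/11) / (9/22) = 38/9.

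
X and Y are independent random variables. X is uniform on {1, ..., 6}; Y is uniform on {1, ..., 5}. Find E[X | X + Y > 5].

P(X + Y > 5) = 2/3.
Summing X·P(x,y) over outcomes with X + Y > 5 gives 17/6.
E[X | X + Y > 5] = (17/6) / (2/3) = 17/4.

17/4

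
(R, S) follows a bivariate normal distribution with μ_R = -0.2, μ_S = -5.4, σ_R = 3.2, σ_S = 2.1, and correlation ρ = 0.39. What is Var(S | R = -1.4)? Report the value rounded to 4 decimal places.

3.7392

For a bivariate normal, Var(S | R=x) = σ_S²(1 − ρ²).
Var(S | R=-1.4) = (2.1)²·(1 − (0.39)²) = 4.41·0.8479 = 3.7392.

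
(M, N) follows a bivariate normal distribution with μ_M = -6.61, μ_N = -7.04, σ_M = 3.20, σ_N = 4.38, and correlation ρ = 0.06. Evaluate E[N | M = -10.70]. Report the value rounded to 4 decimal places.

The regression of N on M has slope ρ·σ_N/σ_M and passes through (μ_M, μ_N).
E[N | M=-10.70] = -7.04 + (0.06)·(4.38/3.20)·(-10.70 − (-6.61)) = -7.04 + (0.082125)·(-4.09) = -7.3759.

-7.3759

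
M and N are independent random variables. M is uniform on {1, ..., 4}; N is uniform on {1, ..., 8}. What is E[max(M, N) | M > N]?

10/3

Outcomes with M > N: (2,1), (3,1), (3,2), (4,1), (4,2), (4,3), each with probability 1/32.
E[max(M, N) | M > N] = (2 + 3 + 3 + 4 + 4 + 4) / 6 = 10/3.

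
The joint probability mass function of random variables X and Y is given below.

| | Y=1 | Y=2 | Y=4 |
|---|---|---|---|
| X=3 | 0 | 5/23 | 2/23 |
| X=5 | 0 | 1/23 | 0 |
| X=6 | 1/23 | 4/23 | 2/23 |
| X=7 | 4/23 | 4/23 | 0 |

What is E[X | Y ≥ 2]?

5

P(Y ≥ 2) = 18/23.
Σ X·P over the event = 3·(5/23) + 3·(2/23) + 5·(1/23) + 6·(4/23) + 6·(2/23) + 7·(4/23) = 90/23.
E[X | Y ≥ 2] = (90/23) / (18/23) = 5.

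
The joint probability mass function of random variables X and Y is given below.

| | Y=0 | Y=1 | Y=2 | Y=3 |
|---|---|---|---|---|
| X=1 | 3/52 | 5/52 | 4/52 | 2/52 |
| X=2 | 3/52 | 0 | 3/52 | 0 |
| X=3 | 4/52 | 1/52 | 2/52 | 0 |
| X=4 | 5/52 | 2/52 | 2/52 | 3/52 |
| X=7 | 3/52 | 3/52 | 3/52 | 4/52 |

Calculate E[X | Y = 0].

P(Y = 0) = 9/26.
Σ X·P over the event = 1·(3/52) + 2·(3/52) + 3·(4/52) + 4·(5/52) + 7·(3/52) = 31/26.
E[X | Y = 0] = (31/26) / (9/26) = 31/9.

31/9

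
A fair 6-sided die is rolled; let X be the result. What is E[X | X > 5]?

Given X > 5, X is equally likely to be any of {6}.
E[X | X > 5] = (6) / 1 = 6.

6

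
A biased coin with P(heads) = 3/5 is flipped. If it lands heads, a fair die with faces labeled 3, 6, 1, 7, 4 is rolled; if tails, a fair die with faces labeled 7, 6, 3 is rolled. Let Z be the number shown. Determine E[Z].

E[Z | heads] = (3+6+1+7+4)/5 = 21/5.
E[Z | tails] = (7+6+3)/3 = 16/3.
E[Z] = (3/5)·(21/5) + (2/5)·(16/3) = 349/75.

349/75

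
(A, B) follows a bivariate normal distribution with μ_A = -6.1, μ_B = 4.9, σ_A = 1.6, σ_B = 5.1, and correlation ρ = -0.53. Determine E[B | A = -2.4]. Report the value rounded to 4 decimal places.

-1.3507

For a bivariate normal, E[B | A=x] = μ_B + ρ·(σ_B/σ_A)·(x − μ_A).
E[B | A=-2.4] = 4.9 + (-0.53)·(5.1/1.6)·(-2.4 − (-6.1)) = 4.9 + (-1.68938)·(3.7) = -1.3507.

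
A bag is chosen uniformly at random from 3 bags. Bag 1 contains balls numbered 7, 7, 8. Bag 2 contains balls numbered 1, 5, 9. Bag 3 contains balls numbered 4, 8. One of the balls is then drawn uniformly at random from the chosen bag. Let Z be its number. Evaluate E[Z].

E[Z | bag 1] = (7+7+8)/3 = 22/3.
E[Z | bag 2] = (1+5+9)/3 = 5.
E[Z | bag 3] = (4+8)/2 = 6.
By the law of total expectation,
E[Z] = (1/3)·(22/3) + (1/3)·(5) + (1/3)·(6) = 55/9.

55/9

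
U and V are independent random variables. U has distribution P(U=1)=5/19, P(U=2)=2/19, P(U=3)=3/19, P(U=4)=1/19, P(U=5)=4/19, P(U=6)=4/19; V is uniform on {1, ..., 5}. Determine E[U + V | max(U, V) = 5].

P(max(U, V) = 5) = 31/95.
Summing (U+V)·P(x,y) over outcomes with max(U, V) = 5 gives 237/95.
E[U + V | max(U, V) = 5] = (237/95) / (31/95) = 237/31.

237/31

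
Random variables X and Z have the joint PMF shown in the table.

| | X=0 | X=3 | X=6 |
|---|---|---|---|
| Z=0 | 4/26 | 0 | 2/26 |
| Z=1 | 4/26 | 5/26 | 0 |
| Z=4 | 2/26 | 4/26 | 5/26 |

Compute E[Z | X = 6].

20/7

P(X = 6) = 7/26.
Σ Z·P over the event = 0·(2/26) + 4·(5/26) = 10/13.
E[Z | X = 6] = (10/13) / (7/26) = 20/7.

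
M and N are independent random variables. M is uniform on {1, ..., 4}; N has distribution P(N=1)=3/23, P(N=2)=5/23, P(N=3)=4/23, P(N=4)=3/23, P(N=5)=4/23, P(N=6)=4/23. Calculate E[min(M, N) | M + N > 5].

47/18

P(M + N > 5) = 27/46.
Summing min(M,N)·P(x,y) over outcomes with M + N > 5 gives 141/92.
E[min(M, N) | M + N > 5] = (141/92) / (27/46) = 47/18.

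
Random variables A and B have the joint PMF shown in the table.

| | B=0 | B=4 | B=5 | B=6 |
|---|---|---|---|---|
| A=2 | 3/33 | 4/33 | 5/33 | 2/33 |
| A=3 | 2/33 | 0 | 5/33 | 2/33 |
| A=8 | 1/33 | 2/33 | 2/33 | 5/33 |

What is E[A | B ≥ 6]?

50/9

P(B ≥ 6) = 3/11.
Summing A·P(A=x,B=y) over the conditioning event gives 50/33.
E[A | B ≥ 6] = (50/33) / (3/11) = 50/9.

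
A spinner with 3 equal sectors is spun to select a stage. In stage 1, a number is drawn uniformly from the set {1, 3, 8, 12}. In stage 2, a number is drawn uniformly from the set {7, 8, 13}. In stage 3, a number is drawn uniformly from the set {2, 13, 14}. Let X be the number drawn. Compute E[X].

E[X | stage 1] = (1+3+8+12)/4 = 6.
E[X | stage 2] = (7+8+13)/3 = 28/3.
E[X | stage 3] = (2+13+14)/3 = 29/3.
E[X] = (1/3)·(6) + (1/3)·(28/3) + (1/3)·(29/3) = 25/3.

25/3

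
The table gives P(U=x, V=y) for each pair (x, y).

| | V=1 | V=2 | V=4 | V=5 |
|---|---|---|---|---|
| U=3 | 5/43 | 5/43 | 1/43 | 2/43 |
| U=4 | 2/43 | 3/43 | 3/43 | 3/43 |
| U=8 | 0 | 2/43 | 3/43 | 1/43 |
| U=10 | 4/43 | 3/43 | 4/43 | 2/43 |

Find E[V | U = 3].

P(U = 3) = 13/43.
Σ V·P over the event = 1·(5/43) + 2·(5/43) + 4·(1/43) + 5·(2/43) = 29/43.
E[V | U = 3] = (29/43) / (13/43) = 29/13.

29/13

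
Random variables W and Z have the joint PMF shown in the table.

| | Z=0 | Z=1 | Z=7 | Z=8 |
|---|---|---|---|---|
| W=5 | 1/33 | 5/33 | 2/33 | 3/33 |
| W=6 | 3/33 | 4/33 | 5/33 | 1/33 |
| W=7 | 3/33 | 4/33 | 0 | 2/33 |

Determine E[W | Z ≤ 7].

P(Z ≤ 7) = 9/11.
Σ W·P over the event = 5·(1/33) + 5·(5/33) + 5·(2/33) + 6·(3/33) + 6·(4/33) + 6·(5/33) + 7·(3/33) + 7·(4/33) = 161/33.
E[W | Z ≤ 7] = (161/33) / (9/11) = 161/27.

161/27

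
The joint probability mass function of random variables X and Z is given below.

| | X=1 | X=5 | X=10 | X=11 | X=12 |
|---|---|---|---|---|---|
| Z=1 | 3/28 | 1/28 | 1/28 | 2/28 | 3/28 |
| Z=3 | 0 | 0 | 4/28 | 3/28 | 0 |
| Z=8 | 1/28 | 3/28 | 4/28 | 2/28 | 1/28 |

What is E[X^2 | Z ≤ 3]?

P(Z ≤ 3) = 17/28.
Σ X^2·P over the event = 1·(3/28) + 25·(1/28) + 100·(1/28) + 100·(4/28) + 121·(2/28) + 121·(3/28) + 144·(3/28) = 1565/28.
E[X^2 | Z ≤ 3] = (1565/28) / (17/28) = 1565/17.

1565/17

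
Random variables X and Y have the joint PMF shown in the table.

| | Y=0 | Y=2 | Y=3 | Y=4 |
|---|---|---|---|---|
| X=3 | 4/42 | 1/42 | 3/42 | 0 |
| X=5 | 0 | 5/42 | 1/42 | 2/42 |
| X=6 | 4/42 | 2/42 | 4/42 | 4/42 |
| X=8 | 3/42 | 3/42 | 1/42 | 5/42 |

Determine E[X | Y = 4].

74/11

P(Y = 4) = 11/42.
Σ X·P over the event = 5·(2/42) + 6·(4/42) + 8·(5/42) = 37/21.
E[X | Y = 4] = (37/21) / (11/42) = 74/11.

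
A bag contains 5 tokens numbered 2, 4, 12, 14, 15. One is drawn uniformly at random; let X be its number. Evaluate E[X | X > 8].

P(X > 8) = 3/5.
Σ over the event: 12·1/5 + 14·1/5 + 15·1/5 = 41/5.
E[X | X > 8] = (41/5) / (3/5) = 41/3.

41/3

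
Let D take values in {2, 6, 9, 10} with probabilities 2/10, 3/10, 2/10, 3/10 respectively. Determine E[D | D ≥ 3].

P(D ≥ 3) = 4/5.
Σ over the event: 6·3/10 + 9·1/5 + 10·3/10 = 33/5.
E[D | D ≥ 3] = (33/5) / (4/5) = 33/4.

33/4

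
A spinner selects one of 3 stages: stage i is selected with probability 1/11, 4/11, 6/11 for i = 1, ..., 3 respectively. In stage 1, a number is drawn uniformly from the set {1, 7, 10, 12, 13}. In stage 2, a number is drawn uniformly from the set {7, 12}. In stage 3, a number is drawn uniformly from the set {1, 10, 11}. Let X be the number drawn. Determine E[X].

453/55

E[X | stage 1] = (1+7+10+12+13)/5 = 43/5.
E[X | stage 2] = (7+12)/2 = 19/2.
E[X | stage 3] = (1+10+11)/3 = 22/3.
By the law of total expectation,
E[X] = (1/11)·(43/5) + (4/11)·(19/2) + (6/11)·(22/3) = 453/55.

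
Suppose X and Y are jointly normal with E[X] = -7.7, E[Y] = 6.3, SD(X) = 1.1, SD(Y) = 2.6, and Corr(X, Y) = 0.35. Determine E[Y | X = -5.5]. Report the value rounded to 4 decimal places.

For a bivariate normal, E[Y | X=x] = μ_Y + ρ·(σ_Y/σ_X)·(x − μ_X).
E[Y | X=-5.5] = 6.3 + (0.35)·(2.6/1.1)·(-5.5 − (-7.7)) = 6.3 + (0.82727)·(2.2) = 8.1200.

8.1200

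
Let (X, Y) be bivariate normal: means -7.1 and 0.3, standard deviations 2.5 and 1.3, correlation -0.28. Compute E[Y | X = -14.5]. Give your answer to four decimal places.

E[Y | X=x] = μ_Y + ρ(σ_Y/σ_X)(x − μ_X) for jointly normal variables.
E[Y | X=-14.5] = 0.3 + (-0.28)·(1.3/2.5)·(-14.5 − (-7.1)) = 0.3 + (-0.1456)·(-7.4) = 1.3774.

1.3774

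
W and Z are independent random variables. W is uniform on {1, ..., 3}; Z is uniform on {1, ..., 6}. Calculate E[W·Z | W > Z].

P(W > Z) = 1/6.
Summing WZ·P(x,y) over outcomes with W > Z gives 11/18.
E[W·Z | W > Z] = (11/18) / (1/6) = 11/3.

11/3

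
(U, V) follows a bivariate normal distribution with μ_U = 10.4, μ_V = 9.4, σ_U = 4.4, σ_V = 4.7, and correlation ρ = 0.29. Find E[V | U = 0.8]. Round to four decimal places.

6.4262

The regression of V on U has slope ρ·σ_V/σ_U and passes through (μ_U, μ_V).
E[V | U=0.8] = 9.4 + (0.29)·(4.7/4.4)·(0.8 − (10.4)) = 9.4 + (0.30977)·(-9.6) = 6.4262.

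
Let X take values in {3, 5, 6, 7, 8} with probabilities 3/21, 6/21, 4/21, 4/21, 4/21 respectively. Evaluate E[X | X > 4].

P(X > 4) = 6/7.
Σ over the event: 5·2/7 + 6·4/21 + 7·4/21 + 8·4/21 = 38/7.
E[X | X > 4] = (38/7) / (6/7) = 19/3.

19/3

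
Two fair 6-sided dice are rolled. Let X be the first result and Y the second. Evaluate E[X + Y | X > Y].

7

P(X > Y) = 5/12.
Summing (X+Y)·P(x,y) over outcomes with X > Y gives 35/12.
E[X + Y | X > Y] = (35/12) / (5/12) = 7.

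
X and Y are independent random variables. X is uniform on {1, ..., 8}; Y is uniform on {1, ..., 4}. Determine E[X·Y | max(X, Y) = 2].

Outcomes with max(X, Y) = 2: (1,2), (2,1), (2,2), each with probability 1/32.
E[X·Y | max(X, Y) = 2] = (2 + 2 + 4) / 3 = 8/3.

8/3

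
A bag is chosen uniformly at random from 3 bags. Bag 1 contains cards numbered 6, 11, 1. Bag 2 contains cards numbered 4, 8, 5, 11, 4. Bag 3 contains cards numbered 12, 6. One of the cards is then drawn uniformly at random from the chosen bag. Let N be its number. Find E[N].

107/15

E[N | bag 1] = (6+11+1)/3 = 6.
E[N | bag 2] = (4+8+5+11+4)/5 = 32/5.
E[N | bag 3] = (12+6)/2 = 9.
E[N] = (1/3)·(6) + (1/3)·(32/5) + (1/3)·(9) = 107/15.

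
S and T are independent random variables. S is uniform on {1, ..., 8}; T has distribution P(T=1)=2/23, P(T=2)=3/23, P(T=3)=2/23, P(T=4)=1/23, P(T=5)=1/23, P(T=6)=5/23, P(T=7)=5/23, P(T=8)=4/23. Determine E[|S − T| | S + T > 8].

P(S + T > 8) = 15/23.
Summing |S−T|·P(x,y) over outcomes with S + T > 8 gives 325/184.
E[|S − T| | S + T > 8] = (325/184) / (15/23) = 65/24.

65/24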